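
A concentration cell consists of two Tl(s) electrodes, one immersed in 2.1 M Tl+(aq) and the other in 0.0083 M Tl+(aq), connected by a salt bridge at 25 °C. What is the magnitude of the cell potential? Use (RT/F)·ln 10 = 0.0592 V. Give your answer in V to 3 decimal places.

0.142 V

For a concentration cell E°cell = 0, since both electrodes use the same couple.
The compartment with the higher Tl+(aq) concentration (2.1 M) acts as the cathode; ions are reduced there and produced at the dilute (0.0083 M) anode.
With n = 1, Ecell = −(0.0592/1)·log([dilute]/[conc]) = −(0.0592/1)·log(0.0083/2.1) = +0.142 V.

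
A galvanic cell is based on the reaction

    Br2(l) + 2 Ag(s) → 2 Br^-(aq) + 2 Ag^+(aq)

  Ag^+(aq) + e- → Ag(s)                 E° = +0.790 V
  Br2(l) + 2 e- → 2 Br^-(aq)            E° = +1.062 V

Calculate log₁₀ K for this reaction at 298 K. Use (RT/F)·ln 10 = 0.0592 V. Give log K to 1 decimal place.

log K = 9.2

The Br₂/Br⁻ couple is reduced (cathode); E°cell = +1.062 − (+0.790) = +0.272 V with n = 2.
At equilibrium E = 0, so log K = nE°cell / 0.0592 = (2)(+0.272) / 0.0592 = 9.2.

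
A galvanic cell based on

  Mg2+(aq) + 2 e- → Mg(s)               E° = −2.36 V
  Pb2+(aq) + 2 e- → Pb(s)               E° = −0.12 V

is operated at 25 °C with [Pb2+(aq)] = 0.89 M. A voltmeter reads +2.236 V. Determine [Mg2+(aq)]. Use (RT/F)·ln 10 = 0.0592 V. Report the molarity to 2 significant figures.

1.2 M

Pb²⁺/Pb is the cathode (higher E°); E°cell = −0.12 − (−2.36) = +2.24 V with n = 2.
Rearranging E = E° − (0.0592/n)·log Q gives log Q = 2(+2.24 − (+2.236))/0.0592 = 0.135.
For Pb2+(aq) + Mg(s) → Pb(s) + Mg2+(aq), the reaction quotient is Q = [Mg2+(aq)] / [Pb2+(aq)].
Solving for the unknown gives log [Mg2+(aq)] = 0.084, so [Mg2+(aq)] ≈ 1.2 M.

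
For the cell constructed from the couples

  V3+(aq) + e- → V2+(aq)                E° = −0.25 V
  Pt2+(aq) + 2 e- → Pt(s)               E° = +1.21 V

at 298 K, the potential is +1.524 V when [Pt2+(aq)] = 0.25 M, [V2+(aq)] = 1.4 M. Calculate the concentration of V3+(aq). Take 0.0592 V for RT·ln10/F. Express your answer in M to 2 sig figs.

0.058 M

The Pt²⁺/Pt couple has the larger reduction potential, so it is the cathode: E°cell = +1.21 − (−0.25) = +1.46 V and n = 2.
Since E = E° − (0.0592/n)·log Q, log Q = n(E° − E)/0.0592 = −2.162.
For Pt2+(aq) + 2 V2+(aq) → Pt(s) + 2 V3+(aq), the reaction quotient is Q = [V3+(aq)]^2 / ([Pt2+(aq)]·[V2+(aq)]^2).
Substituting the known concentrations and solving, log [V3+(aq)] = −1.236 and [V3+(aq)] = 0.058 M.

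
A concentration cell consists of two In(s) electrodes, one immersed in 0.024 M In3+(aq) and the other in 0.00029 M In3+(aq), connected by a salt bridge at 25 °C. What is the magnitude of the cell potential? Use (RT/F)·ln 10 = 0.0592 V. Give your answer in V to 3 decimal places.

0.038 V

For a concentration cell E°cell = 0, since both electrodes use the same couple.
The compartment with the higher In3+(aq) concentration (0.024 M) acts as the cathode; ions are reduced there and produced at the dilute (0.00029 M) anode.
With n = 3, Ecell = −(0.0592/3)·log([dilute]/[conc]) = −(0.0592/3)·log(0.00029/0.024) = +0.038 V.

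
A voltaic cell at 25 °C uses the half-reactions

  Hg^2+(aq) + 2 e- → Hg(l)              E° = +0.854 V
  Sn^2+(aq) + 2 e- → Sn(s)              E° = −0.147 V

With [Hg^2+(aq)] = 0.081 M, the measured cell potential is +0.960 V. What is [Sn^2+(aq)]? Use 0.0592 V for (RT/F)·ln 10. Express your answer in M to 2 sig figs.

2.0 M

The Hg²⁺/Hg couple has the larger reduction potential, so it is the cathode: E°cell = +0.854 − (−0.147) = +1.001 V and n = 2.
Rearranging E = E° − (0.0592/n)·log Q gives log Q = 2(+1.001 − (+0.960))/0.0592 = 1.385.
Balancing electrons gives Hg^2+(aq) + Sn(s) → Hg(l) + Sn^2+(aq); thus Q = [Sn^2+(aq)] / [Hg^2+(aq)].
Solving for the unknown gives log [Sn^2+(aq)] = 0.293, so [Sn^2+(aq)] ≈ 2.0 M.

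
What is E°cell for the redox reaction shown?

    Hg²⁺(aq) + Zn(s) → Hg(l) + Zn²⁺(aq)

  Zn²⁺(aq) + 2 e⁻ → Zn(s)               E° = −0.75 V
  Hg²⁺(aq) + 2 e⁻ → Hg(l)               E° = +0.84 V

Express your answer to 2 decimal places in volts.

+1.59 V

Hg²⁺(aq) gains electrons, so the Hg²⁺/Hg couple is the cathode; the Zn²⁺/Zn couple is the anode.
E°cell = E°(cathode) − E°(anode) = +0.84 − (−0.75) = +1.59 V.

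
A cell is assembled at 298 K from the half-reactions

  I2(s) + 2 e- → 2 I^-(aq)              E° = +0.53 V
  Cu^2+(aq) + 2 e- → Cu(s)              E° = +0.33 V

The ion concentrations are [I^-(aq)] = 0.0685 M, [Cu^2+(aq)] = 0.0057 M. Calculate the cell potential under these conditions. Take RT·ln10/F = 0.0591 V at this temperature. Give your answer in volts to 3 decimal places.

+0.335 V

Since E°(I₂/I⁻) > E°(Cu²⁺/Cu), I₂/I⁻ serves as the cathode.
E°cell = E°cat − E°an = +0.53 − (+0.33) = +0.20 V; n = 2.
The balanced reaction is I2(s) + Cu(s) → 2 I^-(aq) + Cu^2+(aq), so Q = [I^-(aq)]^2·[Cu^2+(aq)] = 2.67×10^−5 and log Q = −4.573.
Applying E = E° − (RT ln10/nF)·log Q gives +0.20 − (0.0591/2)(−4.573) = +0.335 V.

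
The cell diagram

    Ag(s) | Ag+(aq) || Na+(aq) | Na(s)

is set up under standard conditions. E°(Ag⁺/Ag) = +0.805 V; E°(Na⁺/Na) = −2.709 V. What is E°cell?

By convention the left-hand electrode in cell notation is the anode (oxidation) and the right-hand electrode is the cathode (reduction).
E°cell = E°(right) − E°(left) = −2.709 − (+0.805) = −3.514 V.
The negative sign shows that, as written, the cell would require an external voltage to drive the reaction.

−3.514 V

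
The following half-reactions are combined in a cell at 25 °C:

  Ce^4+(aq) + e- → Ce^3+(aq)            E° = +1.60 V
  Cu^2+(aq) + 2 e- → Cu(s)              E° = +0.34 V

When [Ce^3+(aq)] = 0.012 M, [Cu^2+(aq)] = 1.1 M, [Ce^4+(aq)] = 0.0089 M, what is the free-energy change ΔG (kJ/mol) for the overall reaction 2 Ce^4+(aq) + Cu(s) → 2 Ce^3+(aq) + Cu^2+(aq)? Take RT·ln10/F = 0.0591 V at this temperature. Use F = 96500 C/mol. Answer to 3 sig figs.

−241 kJ/mol

E°cell = +1.60 − (+0.34) = +1.26 V; the balanced reaction transfers n = 2 electrons.
Here Q = ([Ce^3+(aq)]^2·[Cu^2+(aq)]) / [Ce^4+(aq)]^2 = 2 (log Q = 0.301), giving E = +1.26 − (0.0591/2)·(0.301) = +1.2511 V.
Finally ΔG = −nFE = −(2)(96500 C/mol)(+1.2511 V) = −241 kJ/mol.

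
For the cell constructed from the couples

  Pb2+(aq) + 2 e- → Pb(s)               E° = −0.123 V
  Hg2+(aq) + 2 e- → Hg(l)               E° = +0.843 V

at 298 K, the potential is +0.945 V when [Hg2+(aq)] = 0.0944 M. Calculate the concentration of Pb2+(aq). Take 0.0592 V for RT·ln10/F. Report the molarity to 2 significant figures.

With Hg²⁺/Hg at the cathode and Pb²⁺/Pb at the anode, E°cell = +0.843 − (−0.123) = +0.966 V (n = 2).
From the Nernst equation, log Q = n(E° − E)/0.0592 = 2·(+0.966 − (+0.945))/0.0592 = 0.709.
Balancing electrons gives Hg2+(aq) + Pb(s) → Hg(l) + Pb2+(aq); thus Q = [Pb2+(aq)] / [Hg2+(aq)].
Substituting the known concentrations and solving, log [Pb2+(aq)] = −0.316 and [Pb2+(aq)] = 0.48 M.

0.48 M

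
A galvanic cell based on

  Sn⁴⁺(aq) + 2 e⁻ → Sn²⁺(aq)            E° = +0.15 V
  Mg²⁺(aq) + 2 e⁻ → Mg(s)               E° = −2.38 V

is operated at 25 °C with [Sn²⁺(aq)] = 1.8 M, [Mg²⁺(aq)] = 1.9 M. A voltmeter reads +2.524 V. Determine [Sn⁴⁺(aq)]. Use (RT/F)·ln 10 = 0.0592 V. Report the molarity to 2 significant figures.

2.1 M

With Sn⁴⁺/Sn²⁺ at the cathode and Mg²⁺/Mg at the anode, E°cell = +0.15 − (−2.38) = +2.53 V (n = 2).
Since E = E° − (0.0592/n)·log Q, log Q = n(E° − E)/0.0592 = 0.203.
Balancing electrons gives Sn⁴⁺(aq) + Mg(s) → Sn²⁺(aq) + Mg²⁺(aq); thus Q = ([Sn²⁺(aq)]·[Mg²⁺(aq)]) / [Sn⁴⁺(aq)].
Solving for the unknown gives log [Sn⁴⁺(aq)] = 0.331, so [Sn⁴⁺(aq)] ≈ 2.1 M.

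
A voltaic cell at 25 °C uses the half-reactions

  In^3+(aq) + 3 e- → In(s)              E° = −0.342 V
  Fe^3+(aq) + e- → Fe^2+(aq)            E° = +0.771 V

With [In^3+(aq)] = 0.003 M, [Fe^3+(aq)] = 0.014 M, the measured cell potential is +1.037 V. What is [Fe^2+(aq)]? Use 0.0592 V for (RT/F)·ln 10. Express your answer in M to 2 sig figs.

With Fe³⁺/Fe²⁺ at the cathode and In³⁺/In at the anode, E°cell = +0.771 − (−0.342) = +1.113 V (n = 3).
Rearranging E = E° − (0.0592/n)·log Q gives log Q = 3(+1.113 − (+1.037))/0.0592 = 3.851.
For 3 Fe^3+(aq) + In(s) → 3 Fe^2+(aq) + In^3+(aq), the reaction quotient is Q = ([Fe^2+(aq)]^3·[In^3+(aq)]) / [Fe^3+(aq)]^3.
Solving for the unknown gives log [Fe^2+(aq)] = 0.271, so [Fe^2+(aq)] ≈ 1.9 M.

1.9 M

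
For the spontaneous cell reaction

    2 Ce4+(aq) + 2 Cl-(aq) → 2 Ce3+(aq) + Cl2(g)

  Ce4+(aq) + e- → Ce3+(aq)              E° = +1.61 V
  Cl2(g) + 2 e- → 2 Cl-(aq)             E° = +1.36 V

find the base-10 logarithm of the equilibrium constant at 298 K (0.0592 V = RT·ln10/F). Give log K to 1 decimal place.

log K = 8.4

The Ce⁴⁺/Ce³⁺ couple is reduced (cathode); E°cell = +1.61 − (+1.36) = +0.25 V with n = 2.
At equilibrium E = 0, so log K = nE°cell / 0.0592 = (2)(+0.25) / 0.0592 = 8.4.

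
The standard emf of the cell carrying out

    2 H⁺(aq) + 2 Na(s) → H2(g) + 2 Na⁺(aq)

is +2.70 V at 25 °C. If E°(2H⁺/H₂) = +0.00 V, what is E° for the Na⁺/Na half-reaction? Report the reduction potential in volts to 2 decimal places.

−2.70 V

In the reaction as written the 2H⁺/H₂ couple is reduced (cathode) and Na⁺/Na is oxidized (anode), so E°cell = E°(2H⁺/H₂) − E°(Na⁺/Na).
E°(Na⁺/Na) = E°(cathode) − E°cell = +0.00 − (+2.70) = −2.70 V.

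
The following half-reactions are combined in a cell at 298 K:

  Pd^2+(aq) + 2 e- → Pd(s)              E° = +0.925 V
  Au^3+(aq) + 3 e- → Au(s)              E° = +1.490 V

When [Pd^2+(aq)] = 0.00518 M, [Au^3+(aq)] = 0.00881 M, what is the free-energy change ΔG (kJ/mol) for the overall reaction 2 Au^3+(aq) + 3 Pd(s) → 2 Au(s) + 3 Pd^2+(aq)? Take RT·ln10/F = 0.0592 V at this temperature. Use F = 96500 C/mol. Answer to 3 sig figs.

−343 kJ/mol

The standard cell potential is +1.490 − (+0.925) = +0.565 V, with n = 6 electrons in the balanced equation.
Here Q = [Pd^2+(aq)]^3 / [Au^3+(aq)]^2 = 0.00179 (log Q = −2.747), giving E = +0.565 − (0.0592/6)·(−2.747) = +0.5921 V.
ΔG = −nFE = −(6)(96500)(+0.5921) J/mol = −343 kJ/mol.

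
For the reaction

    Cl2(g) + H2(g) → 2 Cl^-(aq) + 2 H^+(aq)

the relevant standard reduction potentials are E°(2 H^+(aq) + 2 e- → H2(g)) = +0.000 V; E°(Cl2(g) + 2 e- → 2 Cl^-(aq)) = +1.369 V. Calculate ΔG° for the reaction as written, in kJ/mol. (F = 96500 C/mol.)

In the reaction as written Cl2(g) is reduced, so the Cl₂/Cl⁻ couple is the cathode and 2H⁺/H₂ is the anode.
E°cell = +1.369 − (+0.000) = +1.369 V; balancing electrons gives n = 2.
ΔG° = −nFE°cell = −(2)(96500)(+1.369) J/mol = −264 kJ/mol.

−264 kJ/mol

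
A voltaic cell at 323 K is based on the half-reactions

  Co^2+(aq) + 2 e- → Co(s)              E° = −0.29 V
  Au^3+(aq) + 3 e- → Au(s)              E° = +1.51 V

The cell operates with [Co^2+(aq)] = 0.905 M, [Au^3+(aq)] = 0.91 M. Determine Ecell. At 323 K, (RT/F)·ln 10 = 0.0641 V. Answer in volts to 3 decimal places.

Au³⁺/Au is reduced (cathode, E° = +1.51 V) and Co²⁺/Co is oxidized (anode).
E°cell = E°cat − E°an = +1.51 − (−0.29) = +1.80 V; n = 6.
For the overall reaction 2 Au^3+(aq) + 3 Co(s) → 2 Au(s) + 3 Co^2+(aq), Q = [Co^2+(aq)]^3 / [Au^3+(aq)]^2 = 0.895, giving log Q = −0.048.
Applying E = E° − (RT ln10/nF)·log Q gives +1.80 − (0.0641/6)(−0.048) = +1.801 V.

+1.801 V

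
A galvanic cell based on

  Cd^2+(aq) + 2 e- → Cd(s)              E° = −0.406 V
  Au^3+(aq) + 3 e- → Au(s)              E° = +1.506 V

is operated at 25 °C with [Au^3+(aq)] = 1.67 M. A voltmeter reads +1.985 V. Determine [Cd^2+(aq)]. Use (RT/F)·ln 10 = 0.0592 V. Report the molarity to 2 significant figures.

The Au³⁺/Au couple has the larger reduction potential, so it is the cathode: E°cell = +1.506 − (−0.406) = +1.912 V and n = 6.
Since E = E° − (0.0592/n)·log Q, log Q = n(E° − E)/0.0592 = −7.399.
Balancing electrons gives 2 Au^3+(aq) + 3 Cd(s) → 2 Au(s) + 3 Cd^2+(aq); thus Q = [Cd^2+(aq)]^3 / [Au^3+(aq)]^2.
Isolating [Cd^2+(aq)] in Q = 10^{−7.399} yields log [Cd^2+(aq)] = −2.318, i.e. 0.0048 M.

0.0048 M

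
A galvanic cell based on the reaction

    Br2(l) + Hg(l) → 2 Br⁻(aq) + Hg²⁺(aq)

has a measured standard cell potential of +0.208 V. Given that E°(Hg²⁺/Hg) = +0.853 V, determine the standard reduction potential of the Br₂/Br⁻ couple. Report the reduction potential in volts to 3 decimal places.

In the reaction as written the Br₂/Br⁻ couple is reduced (cathode) and Hg²⁺/Hg is oxidized (anode), so E°cell = E°(Br₂/Br⁻) − E°(Hg²⁺/Hg).
E°(Br₂/Br⁻) = E°cell + E°(anode) = +0.208 + (+0.853) = +1.061 V.

+1.061 V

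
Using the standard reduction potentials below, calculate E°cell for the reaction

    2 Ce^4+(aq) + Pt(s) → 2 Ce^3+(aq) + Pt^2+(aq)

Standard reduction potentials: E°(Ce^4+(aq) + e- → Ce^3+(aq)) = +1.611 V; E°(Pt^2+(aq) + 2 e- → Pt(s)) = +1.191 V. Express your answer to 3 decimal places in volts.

Ce^4+(aq) gains electrons, so the Ce⁴⁺/Ce³⁺ couple is the cathode; the Pt²⁺/Pt couple is the anode.
E°cell = E°(cathode) − E°(anode) = +1.611 − (+1.191) = +0.420 V.
The positive value indicates the reaction is spontaneous as written.

+0.420 V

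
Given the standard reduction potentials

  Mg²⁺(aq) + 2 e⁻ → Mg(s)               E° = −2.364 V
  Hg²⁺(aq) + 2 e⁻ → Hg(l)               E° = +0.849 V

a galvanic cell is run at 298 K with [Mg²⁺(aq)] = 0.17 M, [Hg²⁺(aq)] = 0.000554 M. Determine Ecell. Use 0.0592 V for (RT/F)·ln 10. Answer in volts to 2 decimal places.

Hg²⁺/Hg is reduced (cathode, E° = +0.849 V) and Mg²⁺/Mg is oxidized (anode).
E°cell = E°cat − E°an = +0.849 − (−2.364) = +3.213 V; n = 2.
The balanced reaction is Hg²⁺(aq) + Mg(s) → Hg(l) + Mg²⁺(aq), so Q = [Mg²⁺(aq)] / [Hg²⁺(aq)] = 307 and log Q = 2.487.
Applying E = E° − (RT ln10/nF)·log Q gives +3.213 − (0.0592/2)(2.487) = +3.14 V.

+3.14 V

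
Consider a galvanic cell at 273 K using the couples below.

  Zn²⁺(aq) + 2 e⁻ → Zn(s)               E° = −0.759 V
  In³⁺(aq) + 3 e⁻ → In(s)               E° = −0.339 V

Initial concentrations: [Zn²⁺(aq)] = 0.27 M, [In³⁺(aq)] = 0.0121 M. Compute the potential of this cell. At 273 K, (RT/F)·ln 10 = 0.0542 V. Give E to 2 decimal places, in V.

+0.40 V

Since E°(In³⁺/In) > E°(Zn²⁺/Zn), In³⁺/In serves as the cathode.
E°cell = −0.339 − (−0.759) = +0.420 V, with n = 6 electrons transferred.
The balanced reaction is 2 In³⁺(aq) + 3 Zn(s) → 2 In(s) + 3 Zn²⁺(aq), so Q = [Zn²⁺(aq)]^3 / [In³⁺(aq)]^2 = 134 and log Q = 2.129.
Applying E = E° − (RT ln10/nF)·log Q gives +0.420 − (0.0542/6)(2.129) = +0.40 V.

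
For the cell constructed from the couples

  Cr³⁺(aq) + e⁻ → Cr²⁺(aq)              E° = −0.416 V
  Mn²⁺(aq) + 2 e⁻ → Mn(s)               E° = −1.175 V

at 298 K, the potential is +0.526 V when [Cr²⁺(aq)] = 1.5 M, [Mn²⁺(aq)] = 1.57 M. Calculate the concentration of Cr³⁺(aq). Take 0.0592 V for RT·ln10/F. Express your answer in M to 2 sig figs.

With Cr³⁺/Cr²⁺ at the cathode and Mn²⁺/Mn at the anode, E°cell = −0.416 − (−1.175) = +0.759 V (n = 2).
Rearranging E = E° − (0.0592/n)·log Q gives log Q = 2(+0.759 − (+0.526))/0.0592 = 7.872.
The balanced reaction is 2 Cr³⁺(aq) + Mn(s) → 2 Cr²⁺(aq) + Mn²⁺(aq), so Q = ([Cr²⁺(aq)]^2·[Mn²⁺(aq)]) / [Cr³⁺(aq)]^2.
Solving for the unknown gives log [Cr³⁺(aq)] = −3.662, so [Cr³⁺(aq)] ≈ 0.00022 M.

0.00022 M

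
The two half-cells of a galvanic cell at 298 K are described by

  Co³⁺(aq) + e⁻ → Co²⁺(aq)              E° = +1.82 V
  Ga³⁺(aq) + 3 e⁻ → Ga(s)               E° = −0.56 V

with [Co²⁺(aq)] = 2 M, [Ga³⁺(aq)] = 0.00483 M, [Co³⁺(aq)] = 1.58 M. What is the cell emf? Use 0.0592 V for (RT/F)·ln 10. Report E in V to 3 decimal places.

The Co³⁺/Co²⁺ couple has the more positive E°, so it is the cathode; Ga³⁺/Ga is the anode.
The standard potential is +1.82 − (−0.56) = +2.38 V and the balanced reaction transfers n = 3 electrons.
Balancing gives 3 Co³⁺(aq) + Ga(s) → 3 Co²⁺(aq) + Ga³⁺(aq); hence Q = ([Co²⁺(aq)]^3·[Ga³⁺(aq)]) / [Co³⁺(aq)]^3 = 0.0098 (log Q = −2.009).
Applying E = E° − (RT ln10/nF)·log Q gives +2.38 − (0.0592/3)(−2.009) = +2.420 V.

+2.420 V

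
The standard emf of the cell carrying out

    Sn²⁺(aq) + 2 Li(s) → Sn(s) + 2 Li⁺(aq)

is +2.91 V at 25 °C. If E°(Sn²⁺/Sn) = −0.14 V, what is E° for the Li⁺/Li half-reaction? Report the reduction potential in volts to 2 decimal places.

In the reaction as written the Sn²⁺/Sn couple is reduced (cathode) and Li⁺/Li is oxidized (anode), so E°cell = E°(Sn²⁺/Sn) − E°(Li⁺/Li).
E°(Li⁺/Li) = E°(cathode) − E°cell = −0.14 − (+2.91) = −3.05 V.

−3.05 V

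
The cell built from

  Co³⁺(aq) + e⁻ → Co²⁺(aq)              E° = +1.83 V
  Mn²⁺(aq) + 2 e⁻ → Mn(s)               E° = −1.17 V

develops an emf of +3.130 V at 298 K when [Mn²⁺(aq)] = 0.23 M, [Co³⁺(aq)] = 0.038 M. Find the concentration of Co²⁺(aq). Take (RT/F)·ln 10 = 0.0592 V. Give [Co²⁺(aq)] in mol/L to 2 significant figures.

With Co³⁺/Co²⁺ at the cathode and Mn²⁺/Mn at the anode, E°cell = +1.83 − (−1.17) = +3.00 V (n = 2).
Rearranging E = E° − (0.0592/n)·log Q gives log Q = 2(+3.00 − (+3.130))/0.0592 = −4.392.
The balanced reaction is 2 Co³⁺(aq) + Mn(s) → 2 Co²⁺(aq) + Mn²⁺(aq), so Q = ([Co²⁺(aq)]^2·[Mn²⁺(aq)]) / [Co³⁺(aq)]^2.
Substituting the known concentrations and solving, log [Co²⁺(aq)] = −3.297 and [Co²⁺(aq)] = 0.00050 M.

0.00050 M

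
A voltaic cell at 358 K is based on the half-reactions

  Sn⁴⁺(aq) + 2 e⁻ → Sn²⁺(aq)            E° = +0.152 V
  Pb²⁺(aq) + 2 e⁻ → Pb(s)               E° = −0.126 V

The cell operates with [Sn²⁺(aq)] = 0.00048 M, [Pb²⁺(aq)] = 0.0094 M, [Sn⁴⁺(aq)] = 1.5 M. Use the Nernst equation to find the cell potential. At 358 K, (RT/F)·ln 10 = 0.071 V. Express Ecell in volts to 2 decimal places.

+0.47 V

Sn⁴⁺/Sn²⁺ is reduced (cathode, E° = +0.152 V) and Pb²⁺/Pb is oxidized (anode).
E°cell = +0.152 − (−0.126) = +0.278 V, with n = 2 electrons transferred.
Balancing gives Sn⁴⁺(aq) + Pb(s) → Sn²⁺(aq) + Pb²⁺(aq); hence Q = ([Sn²⁺(aq)]·[Pb²⁺(aq)]) / [Sn⁴⁺(aq)] = 3.01×10^−6 (log Q = −5.522).
By the Nernst equation, E = +0.278 − (0.071/2)·(−5.522) = +0.47 V.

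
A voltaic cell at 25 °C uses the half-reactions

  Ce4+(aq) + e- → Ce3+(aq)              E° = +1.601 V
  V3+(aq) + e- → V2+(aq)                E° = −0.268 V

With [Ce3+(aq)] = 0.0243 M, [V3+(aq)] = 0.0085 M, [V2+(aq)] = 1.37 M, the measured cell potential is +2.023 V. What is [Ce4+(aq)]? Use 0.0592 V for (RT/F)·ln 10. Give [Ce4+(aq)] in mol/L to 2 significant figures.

The Ce⁴⁺/Ce³⁺ couple has the larger reduction potential, so it is the cathode: E°cell = +1.601 − (−0.268) = +1.869 V and n = 1.
From the Nernst equation, log Q = n(E° − E)/0.0592 = 1·(+1.869 − (+2.023))/0.0592 = −2.601.
For Ce4+(aq) + V2+(aq) → Ce3+(aq) + V3+(aq), the reaction quotient is Q = ([Ce3+(aq)]·[V3+(aq)]) / ([Ce4+(aq)]·[V2+(aq)]).
Isolating [Ce4+(aq)] in Q = 10^{−2.601} yields log [Ce4+(aq)] = −1.221, i.e. 0.060 M.

0.060 M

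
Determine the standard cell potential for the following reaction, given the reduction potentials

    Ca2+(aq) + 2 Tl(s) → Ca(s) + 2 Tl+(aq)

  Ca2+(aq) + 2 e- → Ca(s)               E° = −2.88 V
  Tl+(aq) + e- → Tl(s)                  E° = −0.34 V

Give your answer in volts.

Ca2+(aq) gains electrons, so the Ca²⁺/Ca couple is the cathode; the Tl⁺/Tl couple is the anode.
E°cell = E°(cathode) − E°(anode) = −2.88 − (−0.34) = −2.54 V.

−2.54 V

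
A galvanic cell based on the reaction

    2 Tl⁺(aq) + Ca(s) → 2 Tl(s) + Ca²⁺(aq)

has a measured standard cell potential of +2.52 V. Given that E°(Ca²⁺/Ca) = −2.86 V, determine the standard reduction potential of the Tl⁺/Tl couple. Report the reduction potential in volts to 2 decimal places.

In the reaction as written the Tl⁺/Tl couple is reduced (cathode) and Ca²⁺/Ca is oxidized (anode), so E°cell = E°(Tl⁺/Tl) − E°(Ca²⁺/Ca).
E°(Tl⁺/Tl) = E°cell + E°(anode) = +2.52 + (−2.86) = −0.34 V.

−0.34 V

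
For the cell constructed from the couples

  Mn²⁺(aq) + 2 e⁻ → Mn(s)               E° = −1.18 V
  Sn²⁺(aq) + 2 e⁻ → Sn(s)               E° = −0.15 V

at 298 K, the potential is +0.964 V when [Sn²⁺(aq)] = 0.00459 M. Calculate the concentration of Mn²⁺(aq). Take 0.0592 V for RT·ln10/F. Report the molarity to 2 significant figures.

0.78 M

Sn²⁺/Sn is the cathode (higher E°); E°cell = −0.15 − (−1.18) = +1.03 V with n = 2.
From the Nernst equation, log Q = n(E° − E)/0.0592 = 2·(+1.03 − (+0.964))/0.0592 = 2.230.
Balancing electrons gives Sn²⁺(aq) + Mn(s) → Sn(s) + Mn²⁺(aq); thus Q = [Mn²⁺(aq)] / [Sn²⁺(aq)].
Substituting the known concentrations and solving, log [Mn²⁺(aq)] = −0.108 and [Mn²⁺(aq)] = 0.78 M.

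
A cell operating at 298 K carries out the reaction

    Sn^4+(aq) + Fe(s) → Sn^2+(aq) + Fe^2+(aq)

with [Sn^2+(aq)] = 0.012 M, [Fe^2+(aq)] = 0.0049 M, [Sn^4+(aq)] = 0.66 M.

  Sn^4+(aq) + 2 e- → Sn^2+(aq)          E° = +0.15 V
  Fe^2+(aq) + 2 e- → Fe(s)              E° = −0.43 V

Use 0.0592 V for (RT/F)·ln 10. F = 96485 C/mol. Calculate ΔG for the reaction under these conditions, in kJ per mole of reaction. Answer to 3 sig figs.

With Sn⁴⁺/Sn²⁺ reduced at the cathode, E°cell = +0.15 − (−0.43) = +0.58 V and n = 2.
Q = ([Sn^2+(aq)]·[Fe^2+(aq)]) / [Sn^4+(aq)] = 8.91×10^−5, so log Q = −4.050 and E = +0.58 − (0.0592/2)(−4.050) = +0.6999 V.
Then ΔG = −nFE = −2 × 96485 × +0.6999 J/mol = −135 kJ/mol.

−135 kJ/mol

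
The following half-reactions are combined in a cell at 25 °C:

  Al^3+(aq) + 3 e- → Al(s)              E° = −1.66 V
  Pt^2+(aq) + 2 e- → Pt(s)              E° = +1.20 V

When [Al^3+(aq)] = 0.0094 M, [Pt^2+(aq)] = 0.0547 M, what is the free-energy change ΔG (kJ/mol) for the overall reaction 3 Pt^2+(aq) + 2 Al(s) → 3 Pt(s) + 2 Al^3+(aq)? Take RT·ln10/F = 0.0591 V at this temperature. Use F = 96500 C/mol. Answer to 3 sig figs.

−1660 kJ/mol

With Pt²⁺/Pt reduced at the cathode, E°cell = +1.20 − (−1.66) = +2.86 V and n = 6.
The reaction quotient is [Al^3+(aq)]^2 / [Pt^2+(aq)]^3 = 0.54; by Nernst, E = +2.86 − (0.0591/6)(−0.268) = +2.8626 V.
Then ΔG = −nFE = −6 × 96500 × +2.8626 J/mol = −1660 kJ/mol.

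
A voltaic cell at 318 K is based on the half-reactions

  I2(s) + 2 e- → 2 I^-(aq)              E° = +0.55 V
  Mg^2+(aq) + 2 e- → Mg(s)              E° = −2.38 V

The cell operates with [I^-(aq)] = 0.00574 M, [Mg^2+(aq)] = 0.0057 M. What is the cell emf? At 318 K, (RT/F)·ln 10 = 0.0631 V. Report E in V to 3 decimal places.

+3.142 V

I₂/I⁻ is reduced (cathode, E° = +0.55 V) and Mg²⁺/Mg is oxidized (anode).
E°cell = E°cat − E°an = +0.55 − (−2.38) = +2.93 V; n = 2.
For the overall reaction I2(s) + Mg(s) → 2 I^-(aq) + Mg^2+(aq), Q = [I^-(aq)]^2·[Mg^2+(aq)] = 1.88×10^−7, giving log Q = −6.726.
By the Nernst equation, E = +2.93 − (0.0631/2)·(−6.726) = +3.142 V.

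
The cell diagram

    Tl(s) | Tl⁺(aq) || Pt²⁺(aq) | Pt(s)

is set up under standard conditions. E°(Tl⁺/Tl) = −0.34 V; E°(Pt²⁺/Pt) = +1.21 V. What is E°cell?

+1.55 V

By convention the left-hand electrode in cell notation is the anode (oxidation) and the right-hand electrode is the cathode (reduction).
E°cell = E°(right) − E°(left) = +1.21 − (−0.34) = +1.55 V.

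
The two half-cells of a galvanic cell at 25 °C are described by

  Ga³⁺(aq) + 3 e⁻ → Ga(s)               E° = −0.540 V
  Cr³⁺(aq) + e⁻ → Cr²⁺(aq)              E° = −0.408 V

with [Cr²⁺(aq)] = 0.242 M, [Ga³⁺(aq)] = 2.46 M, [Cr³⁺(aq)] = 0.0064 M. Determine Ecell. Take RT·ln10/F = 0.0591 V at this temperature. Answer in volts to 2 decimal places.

+0.03 V

Cr³⁺/Cr²⁺ is reduced (cathode, E° = −0.408 V) and Ga³⁺/Ga is oxidized (anode).
E°cell = −0.408 − (−0.540) = +0.132 V, with n = 3 electrons transferred.
The balanced reaction is 3 Cr³⁺(aq) + Ga(s) → 3 Cr²⁺(aq) + Ga³⁺(aq), so Q = ([Cr²⁺(aq)]^3·[Ga³⁺(aq)]) / [Cr³⁺(aq)]^3 = 1.33×10^5 and log Q = 5.124.
By the Nernst equation, E = +0.132 − (0.0591/3)·(5.124) = +0.03 V.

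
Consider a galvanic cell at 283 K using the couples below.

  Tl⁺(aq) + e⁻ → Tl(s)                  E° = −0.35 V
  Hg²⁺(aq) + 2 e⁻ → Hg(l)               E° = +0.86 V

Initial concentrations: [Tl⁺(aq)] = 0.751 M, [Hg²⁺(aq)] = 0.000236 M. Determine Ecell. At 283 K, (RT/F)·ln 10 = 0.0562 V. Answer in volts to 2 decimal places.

Since E°(Hg²⁺/Hg) > E°(Tl⁺/Tl), Hg²⁺/Hg serves as the cathode.
E°cell = E°cat − E°an = +0.86 − (−0.35) = +1.21 V; n = 2.
Balancing gives Hg²⁺(aq) + 2 Tl(s) → Hg(l) + 2 Tl⁺(aq); hence Q = [Tl⁺(aq)]^2 / [Hg²⁺(aq)] = 2.39×10^3 (log Q = 3.378).
E = E° − (0.0562/n)·log Q = +1.21 − (0.0562/2)(3.378) = +1.12 V.

+1.12 V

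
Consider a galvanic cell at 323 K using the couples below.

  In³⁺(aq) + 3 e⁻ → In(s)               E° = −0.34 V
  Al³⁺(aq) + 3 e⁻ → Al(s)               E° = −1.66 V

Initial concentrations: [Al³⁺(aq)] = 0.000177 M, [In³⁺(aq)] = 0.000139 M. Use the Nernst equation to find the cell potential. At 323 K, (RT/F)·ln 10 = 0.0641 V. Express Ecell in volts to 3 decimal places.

+1.318 V

In³⁺/In is reduced (cathode, E° = −0.34 V) and Al³⁺/Al is oxidized (anode).
E°cell = E°cat − E°an = −0.34 − (−1.66) = +1.32 V; n = 3.
For the overall reaction In³⁺(aq) + Al(s) → In(s) + Al³⁺(aq), Q = [Al³⁺(aq)] / [In³⁺(aq)] = 1.27, giving log Q = 0.105.
By the Nernst equation, E = +1.32 − (0.0641/3)·(0.105) = +1.318 V.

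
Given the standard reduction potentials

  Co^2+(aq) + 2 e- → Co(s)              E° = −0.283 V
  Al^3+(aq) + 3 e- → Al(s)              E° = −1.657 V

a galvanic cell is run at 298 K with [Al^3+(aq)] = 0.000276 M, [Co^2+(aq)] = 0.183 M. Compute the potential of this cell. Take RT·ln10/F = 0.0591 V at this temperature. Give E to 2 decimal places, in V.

+1.42 V

Since E°(Co²⁺/Co) > E°(Al³⁺/Al), Co²⁺/Co serves as the cathode.
E°cell = E°cat − E°an = −0.283 − (−1.657) = +1.374 V; n = 6.
The balanced reaction is 3 Co^2+(aq) + 2 Al(s) → 3 Co(s) + 2 Al^3+(aq), so Q = [Al^3+(aq)]^2 / [Co^2+(aq)]^3 = 1.24×10^−5 and log Q = −4.906.
Applying E = E° − (RT ln10/nF)·log Q gives +1.374 − (0.0591/6)(−4.906) = +1.42 V.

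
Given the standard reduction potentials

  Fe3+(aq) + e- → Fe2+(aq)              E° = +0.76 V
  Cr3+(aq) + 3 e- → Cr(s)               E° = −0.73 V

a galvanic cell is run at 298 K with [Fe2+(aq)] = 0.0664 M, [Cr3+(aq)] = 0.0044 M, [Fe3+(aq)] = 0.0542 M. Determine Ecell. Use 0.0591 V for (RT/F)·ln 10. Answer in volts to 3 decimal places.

+1.531 V

Since E°(Fe³⁺/Fe²⁺) > E°(Cr³⁺/Cr), Fe³⁺/Fe²⁺ serves as the cathode.
E°cell = +0.76 − (−0.73) = +1.49 V, with n = 3 electrons transferred.
The balanced reaction is 3 Fe3+(aq) + Cr(s) → 3 Fe2+(aq) + Cr3+(aq), so Q = ([Fe2+(aq)]^3·[Cr3+(aq)]) / [Fe3+(aq)]^3 = 0.00809 and log Q = −2.092.
E = E° − (0.0591/n)·log Q = +1.49 − (0.0591/3)(−2.092) = +1.531 V.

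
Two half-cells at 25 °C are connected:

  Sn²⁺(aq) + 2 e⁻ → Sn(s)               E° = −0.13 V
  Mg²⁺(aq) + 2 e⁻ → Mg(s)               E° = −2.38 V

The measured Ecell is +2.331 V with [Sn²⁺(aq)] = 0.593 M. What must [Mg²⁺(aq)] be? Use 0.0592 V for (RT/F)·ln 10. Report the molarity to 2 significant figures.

With Sn²⁺/Sn at the cathode and Mg²⁺/Mg at the anode, E°cell = −0.13 − (−2.38) = +2.25 V (n = 2).
Rearranging E = E° − (0.0592/n)·log Q gives log Q = 2(+2.25 − (+2.331))/0.0592 = −2.736.
For Sn²⁺(aq) + Mg(s) → Sn(s) + Mg²⁺(aq), the reaction quotient is Q = [Mg²⁺(aq)] / [Sn²⁺(aq)].
Substituting the known concentrations and solving, log [Mg²⁺(aq)] = −2.963 and [Mg²⁺(aq)] = 0.0011 M.

0.0011 M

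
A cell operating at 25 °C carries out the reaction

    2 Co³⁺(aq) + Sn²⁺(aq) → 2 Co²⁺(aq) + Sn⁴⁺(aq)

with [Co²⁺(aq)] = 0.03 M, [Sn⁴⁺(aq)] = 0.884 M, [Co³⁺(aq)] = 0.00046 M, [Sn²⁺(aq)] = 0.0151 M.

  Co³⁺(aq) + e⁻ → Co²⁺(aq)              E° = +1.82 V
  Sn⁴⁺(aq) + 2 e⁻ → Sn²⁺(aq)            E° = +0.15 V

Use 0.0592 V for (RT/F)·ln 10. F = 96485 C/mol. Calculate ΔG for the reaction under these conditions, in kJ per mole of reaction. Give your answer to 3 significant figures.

The standard cell potential is +1.82 − (+0.15) = +1.67 V, with n = 2 electrons in the balanced equation.
The reaction quotient is ([Co²⁺(aq)]^2·[Sn⁴⁺(aq)]) / ([Co³⁺(aq)]^2·[Sn²⁺(aq)]) = 2.49×10^5; by Nernst, E = +1.67 − (0.0592/2)(5.396) = +1.5103 V.
Finally ΔG = −nFE = −(2)(96485 C/mol)(+1.5103 V) = −291 kJ/mol.

−291 kJ/mol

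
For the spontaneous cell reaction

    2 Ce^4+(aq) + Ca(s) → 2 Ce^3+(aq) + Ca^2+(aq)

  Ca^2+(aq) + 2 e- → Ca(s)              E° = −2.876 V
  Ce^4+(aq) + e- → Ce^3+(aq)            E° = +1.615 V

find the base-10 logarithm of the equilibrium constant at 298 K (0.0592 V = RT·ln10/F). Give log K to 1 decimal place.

The Ce⁴⁺/Ce³⁺ couple is reduced (cathode); E°cell = +1.615 − (−2.876) = +4.491 V with n = 2.
At equilibrium E = 0, so log K = nE°cell / 0.0592 = (2)(+4.491) / 0.0592 = 151.7.

log K = 151.7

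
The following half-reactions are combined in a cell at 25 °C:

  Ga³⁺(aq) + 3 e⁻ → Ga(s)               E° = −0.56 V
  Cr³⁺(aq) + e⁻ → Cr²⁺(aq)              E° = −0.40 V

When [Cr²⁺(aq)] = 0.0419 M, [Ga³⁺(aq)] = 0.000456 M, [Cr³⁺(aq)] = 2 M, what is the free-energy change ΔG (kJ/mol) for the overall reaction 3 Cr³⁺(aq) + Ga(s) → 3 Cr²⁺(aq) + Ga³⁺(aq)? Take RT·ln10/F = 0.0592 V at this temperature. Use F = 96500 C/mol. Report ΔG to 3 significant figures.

−94.2 kJ/mol

With Cr³⁺/Cr²⁺ reduced at the cathode, E°cell = −0.40 − (−0.56) = +0.16 V and n = 3.
The reaction quotient is ([Cr²⁺(aq)]^3·[Ga³⁺(aq)]) / [Cr³⁺(aq)]^3 = 4.19×10^−9; by Nernst, E = +0.16 − (0.0592/3)(−8.377) = +0.3253 V.
ΔG = −nFE = −(3)(96500)(+0.3253) J/mol = −94.2 kJ/mol.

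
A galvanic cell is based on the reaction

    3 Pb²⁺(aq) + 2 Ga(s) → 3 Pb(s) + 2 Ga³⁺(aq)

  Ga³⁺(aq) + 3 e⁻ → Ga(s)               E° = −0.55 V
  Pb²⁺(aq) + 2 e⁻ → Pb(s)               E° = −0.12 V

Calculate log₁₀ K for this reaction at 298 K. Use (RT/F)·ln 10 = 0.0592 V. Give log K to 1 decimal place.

log K = 43.6

The Pb²⁺/Pb couple is reduced (cathode); E°cell = −0.12 − (−0.55) = +0.43 V with n = 6.
At equilibrium E = 0, so log K = nE°cell / 0.0592 = (6)(+0.43) / 0.0592 = 43.6.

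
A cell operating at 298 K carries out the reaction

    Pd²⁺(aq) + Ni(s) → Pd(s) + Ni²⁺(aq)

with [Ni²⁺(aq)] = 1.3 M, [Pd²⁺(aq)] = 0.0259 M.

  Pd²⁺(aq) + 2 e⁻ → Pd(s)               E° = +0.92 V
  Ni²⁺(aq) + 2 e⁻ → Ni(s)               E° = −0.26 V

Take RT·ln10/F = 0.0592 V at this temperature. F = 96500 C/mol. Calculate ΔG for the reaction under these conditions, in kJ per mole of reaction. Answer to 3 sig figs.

E°cell = +0.92 − (−0.26) = +1.18 V; the balanced reaction transfers n = 2 electrons.
Q = [Ni²⁺(aq)] / [Pd²⁺(aq)] = 50.2, so log Q = 1.701 and E = +1.18 − (0.0592/2)(1.701) = +1.1297 V.
ΔG = −nFE = −(2)(96500)(+1.1297) J/mol = −218 kJ/mol.

−218 kJ/mol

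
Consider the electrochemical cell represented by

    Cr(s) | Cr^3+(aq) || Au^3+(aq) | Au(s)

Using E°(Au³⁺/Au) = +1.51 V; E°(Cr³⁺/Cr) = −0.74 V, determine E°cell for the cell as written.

By convention the left-hand electrode in cell notation is the anode (oxidation) and the right-hand electrode is the cathode (reduction).
E°cell = E°(right) − E°(left) = +1.51 − (−0.74) = +2.25 V.

+2.25 V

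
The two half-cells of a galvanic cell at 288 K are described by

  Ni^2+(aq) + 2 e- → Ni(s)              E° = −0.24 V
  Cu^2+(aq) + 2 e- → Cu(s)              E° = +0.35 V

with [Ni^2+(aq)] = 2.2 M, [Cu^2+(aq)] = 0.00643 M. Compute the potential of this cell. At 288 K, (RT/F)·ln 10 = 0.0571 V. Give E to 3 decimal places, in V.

+0.518 V

Cu²⁺/Cu is reduced (cathode, E° = +0.35 V) and Ni²⁺/Ni is oxidized (anode).
E°cell = E°cat − E°an = +0.35 − (−0.24) = +0.59 V; n = 2.
For the overall reaction Cu^2+(aq) + Ni(s) → Cu(s) + Ni^2+(aq), Q = [Ni^2+(aq)] / [Cu^2+(aq)] = 342, giving log Q = 2.534.
By the Nernst equation, E = +0.59 − (0.0571/2)·(2.534) = +0.518 V.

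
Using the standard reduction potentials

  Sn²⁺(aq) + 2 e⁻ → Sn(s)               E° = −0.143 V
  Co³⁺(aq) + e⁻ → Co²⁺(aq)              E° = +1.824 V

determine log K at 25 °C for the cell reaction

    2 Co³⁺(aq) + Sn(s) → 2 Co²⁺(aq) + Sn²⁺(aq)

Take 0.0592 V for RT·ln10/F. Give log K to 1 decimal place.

The Co³⁺/Co²⁺ couple is reduced (cathode); E°cell = +1.824 − (−0.143) = +1.967 V with n = 2.
At equilibrium E = 0, so log K = nE°cell / 0.0592 = (2)(+1.967) / 0.0592 = 66.5.

log K = 66.5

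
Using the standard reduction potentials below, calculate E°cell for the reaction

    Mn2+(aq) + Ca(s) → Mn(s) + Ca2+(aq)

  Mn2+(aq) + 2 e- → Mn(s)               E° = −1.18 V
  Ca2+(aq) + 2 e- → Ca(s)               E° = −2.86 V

+1.68 V

Mn2+(aq) gains electrons, so the Mn²⁺/Mn couple is the cathode; the Ca²⁺/Ca couple is the anode.
E°cell = E°(cathode) − E°(anode) = −1.18 − (−2.86) = +1.68 V.
The positive value indicates the reaction is spontaneous as written.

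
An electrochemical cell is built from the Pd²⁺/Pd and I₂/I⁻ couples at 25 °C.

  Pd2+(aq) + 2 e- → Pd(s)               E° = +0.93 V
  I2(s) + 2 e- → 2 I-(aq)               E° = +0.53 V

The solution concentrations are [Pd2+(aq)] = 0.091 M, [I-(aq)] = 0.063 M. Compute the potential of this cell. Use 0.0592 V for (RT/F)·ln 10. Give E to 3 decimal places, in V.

+0.298 V

Since E°(Pd²⁺/Pd) > E°(I₂/I⁻), Pd²⁺/Pd serves as the cathode.
E°cell = E°cat − E°an = +0.93 − (+0.53) = +0.40 V; n = 2.
Balancing gives Pd2+(aq) + 2 I-(aq) → Pd(s) + I2(s); hence Q = 1 / ([Pd2+(aq)]·[I-(aq)]^2) = 2.77×10^3 (log Q = 3.442).
By the Nernst equation, E = +0.40 − (0.0592/2)·(3.442) = +0.298 V.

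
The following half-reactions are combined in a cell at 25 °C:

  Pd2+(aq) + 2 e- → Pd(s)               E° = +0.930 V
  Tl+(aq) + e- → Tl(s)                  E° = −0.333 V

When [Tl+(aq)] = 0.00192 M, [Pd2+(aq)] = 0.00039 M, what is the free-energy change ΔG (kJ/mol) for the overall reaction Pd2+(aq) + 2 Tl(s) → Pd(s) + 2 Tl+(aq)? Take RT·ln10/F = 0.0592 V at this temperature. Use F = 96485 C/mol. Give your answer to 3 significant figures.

E°cell = +0.930 − (−0.333) = +1.263 V; the balanced reaction transfers n = 2 electrons.
Q = [Tl+(aq)]^2 / [Pd2+(aq)] = 0.00945, so log Q = −2.024 and E = +1.263 − (0.0592/2)(−2.024) = +1.3229 V.
Finally ΔG = −nFE = −(2)(96485 C/mol)(+1.3229 V) = −255 kJ/mol.

−255 kJ/mol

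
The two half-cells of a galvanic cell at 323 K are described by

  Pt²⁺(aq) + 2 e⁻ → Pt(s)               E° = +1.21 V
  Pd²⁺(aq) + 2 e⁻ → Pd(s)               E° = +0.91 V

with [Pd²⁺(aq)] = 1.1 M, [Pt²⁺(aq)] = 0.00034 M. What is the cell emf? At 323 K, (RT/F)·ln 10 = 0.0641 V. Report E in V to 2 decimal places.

+0.19 V

The Pt²⁺/Pt couple has the more positive E°, so it is the cathode; Pd²⁺/Pd is the anode.
E°cell = +1.21 − (+0.91) = +0.30 V, with n = 2 electrons transferred.
For the overall reaction Pt²⁺(aq) + Pd(s) → Pt(s) + Pd²⁺(aq), Q = [Pd²⁺(aq)] / [Pt²⁺(aq)] = 3.24×10^3, giving log Q = 3.510.
By the Nernst equation, E = +0.30 − (0.0641/2)·(3.510) = +0.19 V.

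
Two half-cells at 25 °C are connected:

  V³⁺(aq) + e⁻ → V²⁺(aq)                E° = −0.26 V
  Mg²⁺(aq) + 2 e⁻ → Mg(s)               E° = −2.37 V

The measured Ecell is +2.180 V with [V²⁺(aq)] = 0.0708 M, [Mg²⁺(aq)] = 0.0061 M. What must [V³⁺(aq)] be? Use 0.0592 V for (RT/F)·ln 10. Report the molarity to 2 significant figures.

0.084 M

V³⁺/V²⁺ is the cathode (higher E°); E°cell = −0.26 − (−2.37) = +2.11 V with n = 2.
Since E = E° − (0.0592/n)·log Q, log Q = n(E° − E)/0.0592 = −2.365.
Balancing electrons gives 2 V³⁺(aq) + Mg(s) → 2 V²⁺(aq) + Mg²⁺(aq); thus Q = ([V²⁺(aq)]^2·[Mg²⁺(aq)]) / [V³⁺(aq)]^2.
Solving for the unknown gives log [V³⁺(aq)] = −1.075, so [V³⁺(aq)] ≈ 0.084 M.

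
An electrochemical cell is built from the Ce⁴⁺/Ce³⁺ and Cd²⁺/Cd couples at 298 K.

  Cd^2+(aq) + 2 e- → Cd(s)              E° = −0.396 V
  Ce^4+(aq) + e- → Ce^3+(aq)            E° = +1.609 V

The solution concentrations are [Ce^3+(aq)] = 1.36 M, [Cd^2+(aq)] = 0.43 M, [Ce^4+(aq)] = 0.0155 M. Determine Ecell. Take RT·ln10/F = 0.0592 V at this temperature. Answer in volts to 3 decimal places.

Ce⁴⁺/Ce³⁺ is reduced (cathode, E° = +1.609 V) and Cd²⁺/Cd is oxidized (anode).
E°cell = E°cat − E°an = +1.609 − (−0.396) = +2.005 V; n = 2.
For the overall reaction 2 Ce^4+(aq) + Cd(s) → 2 Ce^3+(aq) + Cd^2+(aq), Q = ([Ce^3+(aq)]^2·[Cd^2+(aq)]) / [Ce^4+(aq)]^2 = 3.31×10^3, giving log Q = 3.520.
Applying E = E° − (RT ln10/nF)·log Q gives +2.005 − (0.0592/2)(3.520) = +1.901 V.

+1.901 V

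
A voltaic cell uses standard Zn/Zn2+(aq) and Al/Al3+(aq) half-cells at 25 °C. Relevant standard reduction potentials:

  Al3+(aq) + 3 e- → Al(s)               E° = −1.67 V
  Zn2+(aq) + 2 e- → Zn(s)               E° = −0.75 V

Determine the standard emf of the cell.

The Zn²⁺/Zn couple has the higher E°, so Zn ion is reduced (cathode) and Al is oxidized (anode).
E°cell = E°(cathode) − E°(anode) = −0.75 − (−1.67) = +0.92 V.

+0.92 V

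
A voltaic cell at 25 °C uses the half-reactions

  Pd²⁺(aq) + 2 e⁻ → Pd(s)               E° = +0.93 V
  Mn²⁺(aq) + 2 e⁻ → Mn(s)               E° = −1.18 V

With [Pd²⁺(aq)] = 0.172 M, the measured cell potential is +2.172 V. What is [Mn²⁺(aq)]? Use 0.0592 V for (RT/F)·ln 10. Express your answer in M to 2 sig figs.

With Pd²⁺/Pd at the cathode and Mn²⁺/Mn at the anode, E°cell = +0.93 − (−1.18) = +2.11 V (n = 2).
Since E = E° − (0.0592/n)·log Q, log Q = n(E° − E)/0.0592 = −2.095.
Balancing electrons gives Pd²⁺(aq) + Mn(s) → Pd(s) + Mn²⁺(aq); thus Q = [Mn²⁺(aq)] / [Pd²⁺(aq)].
Substituting the known concentrations and solving, log [Mn²⁺(aq)] = −2.859 and [Mn²⁺(aq)] = 0.0014 M.

0.0014 M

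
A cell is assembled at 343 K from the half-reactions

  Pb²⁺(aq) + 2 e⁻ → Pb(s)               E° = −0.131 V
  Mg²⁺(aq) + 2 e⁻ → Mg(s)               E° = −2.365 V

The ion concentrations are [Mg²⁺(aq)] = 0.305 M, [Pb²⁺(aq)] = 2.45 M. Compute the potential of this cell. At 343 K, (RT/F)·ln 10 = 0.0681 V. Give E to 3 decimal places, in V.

The Pb²⁺/Pb couple has the more positive E°, so it is the cathode; Mg²⁺/Mg is the anode.
E°cell = E°cat − E°an = −0.131 − (−2.365) = +2.234 V; n = 2.
Balancing gives Pb²⁺(aq) + Mg(s) → Pb(s) + Mg²⁺(aq); hence Q = [Mg²⁺(aq)] / [Pb²⁺(aq)] = 0.124 (log Q = −0.905).
By the Nernst equation, E = +2.234 − (0.0681/2)·(−0.905) = +2.265 V.

+2.265 V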